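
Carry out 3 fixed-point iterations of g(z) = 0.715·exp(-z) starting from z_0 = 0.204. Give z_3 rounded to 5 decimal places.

0.47971

z_1 = g(0.204000) = 0.583056
z_2 = g(0.583056) = 0.399106
z_3 = g(0.399106) = 0.479708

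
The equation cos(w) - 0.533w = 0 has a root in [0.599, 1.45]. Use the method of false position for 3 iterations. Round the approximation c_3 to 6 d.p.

1.005175

f(0.599000) = 0.506633, f(1.450000) = -0.652347
step 1: c = 0.971003, f(c) = 0.046927 > 0 → new bracket [0.971003, 1.450000]
step 2: c = 1.003148, f(c) = 0.002973 > 0 → new bracket [1.003148, 1.450000]
step 3: c = 1.005175, f(c) = 0.000182 > 0 → new bracket [1.005175, 1.450000]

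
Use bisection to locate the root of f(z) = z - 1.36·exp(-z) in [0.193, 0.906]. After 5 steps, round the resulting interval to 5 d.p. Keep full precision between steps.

f(0.193000) = -0.928295, f(0.906000) = 0.356373 (opposite signs)
step 1: m = 0.549500, f(m) = -0.235544 < 0 → root in [0.549500, 0.906000]
step 2: m = 0.727750, f(m) = 0.070877 > 0 → root in [0.549500, 0.727750]
step 3: m = 0.638625, f(m) = -0.079479 < 0 → root in [0.638625, 0.727750]
step 4: m = 0.683188, f(m) = -0.003619 < 0 → root in [0.683188, 0.727750]
step 5: m = 0.705469, f(m) = 0.033796 > 0 → root in [0.683188, 0.705469]

[0.68319, 0.70547]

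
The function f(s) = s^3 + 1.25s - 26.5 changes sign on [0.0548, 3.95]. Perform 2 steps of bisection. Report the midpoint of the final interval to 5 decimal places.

f(0.054800) = -26.431335, f(3.950000) = 40.067375 (opposite signs)
step 1: m = 2.002400, f(m) = -15.968165 < 0 → root in [2.002400, 3.950000]
step 2: m = 2.976200, f(m) = 3.582734 > 0 → root in [2.002400, 2.976200]
Midpoint of [2.002400, 2.976200] = 2.489300

2.48930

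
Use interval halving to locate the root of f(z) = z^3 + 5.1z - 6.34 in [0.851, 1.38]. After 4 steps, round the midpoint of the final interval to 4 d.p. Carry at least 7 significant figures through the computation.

1.0328

f(0.851000) = -1.383605, f(1.380000) = 3.326072 (opposite signs)
step 1: m = 1.115500, f(m) = 0.737112 > 0 → root in [0.851000, 1.115500]
step 2: m = 0.983250, f(m) = -0.374838 < 0 → root in [0.983250, 1.115500]
step 3: m = 1.049375, f(m) = 0.167372 > 0 → root in [0.983250, 1.049375]
step 4: m = 1.016312, f(m) = -0.107066 < 0 → root in [1.016312, 1.049375]
Midpoint of [1.016312, 1.049375] = 1.032844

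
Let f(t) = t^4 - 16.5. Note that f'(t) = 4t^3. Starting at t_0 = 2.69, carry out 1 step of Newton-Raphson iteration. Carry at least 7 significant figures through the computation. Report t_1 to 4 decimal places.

Newton update: t ← t − f(t)/f'(t).
t_0 = 2.690000: f = 35.861143, f' = 77.860436 → t_1 = 2.690000 - (35.861143)/(77.860436) = 2.229418

2.2294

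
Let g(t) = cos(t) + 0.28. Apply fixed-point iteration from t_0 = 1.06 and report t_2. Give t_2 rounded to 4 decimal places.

0.9987

t_1 = g(1.060000) = 0.768872
t_2 = g(0.768872) = 0.998695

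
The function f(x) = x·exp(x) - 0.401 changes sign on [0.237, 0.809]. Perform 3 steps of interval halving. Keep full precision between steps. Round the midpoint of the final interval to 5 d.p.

0.27275

f(0.237000) = -0.100616, f(0.809000) = 1.415740 (opposite signs)
step 1: m = 0.523000, f(m) = 0.481344 > 0 → root in [0.237000, 0.523000]
step 2: m = 0.380000, f(m) = 0.154668 > 0 → root in [0.237000, 0.380000]
step 3: m = 0.308500, f(m) = 0.018986 > 0 → root in [0.237000, 0.308500]
Midpoint of [0.237000, 0.308500] = 0.272750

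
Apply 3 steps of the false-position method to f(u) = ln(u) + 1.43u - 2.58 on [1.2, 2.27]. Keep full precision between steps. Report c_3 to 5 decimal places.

f(1.200000) = -0.681678, f(2.270000) = 1.485880
step 1: c = 1.536506, f(c) = 0.046714 > 0 → new bracket [1.200000, 1.536506]
step 2: c = 1.514925, f(c) = 0.001708 > 0 → new bracket [1.200000, 1.514925]
step 3: c = 1.514138, f(c) = 0.000063 > 0 → new bracket [1.200000, 1.514138]

1.51414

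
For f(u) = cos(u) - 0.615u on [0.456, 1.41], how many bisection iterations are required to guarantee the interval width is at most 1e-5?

17

Initial width b − a = 1.41 − 0.456 = 0.954000.
After n steps the width is (b−a)/2^n; need (b−a)/2^n ≤ 1e-5.
So n ≥ log₂(0.954000/1e-5) = log₂(95400.0000) ≈ 16.5417.
Hence n = 17.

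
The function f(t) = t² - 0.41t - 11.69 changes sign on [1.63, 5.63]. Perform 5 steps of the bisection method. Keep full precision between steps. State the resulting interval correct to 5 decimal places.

[3.63000, 3.75500]

f(1.630000) = -9.701400, f(5.630000) = 17.698600 (opposite signs)
step 1: m = 3.630000, f(m) = -0.001400 < 0 → root in [3.630000, 5.630000]
step 2: m = 4.630000, f(m) = 7.848600 > 0 → root in [3.630000, 4.630000]
step 3: m = 4.130000, f(m) = 3.673600 > 0 → root in [3.630000, 4.130000]
step 4: m = 3.880000, f(m) = 1.773600 > 0 → root in [3.630000, 3.880000]
step 5: m = 3.755000, f(m) = 0.870475 > 0 → root in [3.630000, 3.755000]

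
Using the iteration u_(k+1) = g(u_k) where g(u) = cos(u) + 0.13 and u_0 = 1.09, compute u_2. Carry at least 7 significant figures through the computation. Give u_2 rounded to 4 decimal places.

u_1 = g(1.090000) = 0.592485
u_2 = g(0.592485) = 0.959555

0.9596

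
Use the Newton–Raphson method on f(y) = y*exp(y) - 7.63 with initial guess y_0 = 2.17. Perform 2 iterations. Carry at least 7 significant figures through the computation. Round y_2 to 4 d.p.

f'(y) = (y+1)*exp(y)
y_0 = 2.170000: f = 11.375476, f' = 27.763760 → y_1 = 2.170000 - (11.375476)/(27.763760) = 1.760276
y_1 = 1.760276: f = 2.604320, f' = 16.048362 → y_2 = 1.760276 - (2.604320)/(16.048362) = 1.597997

1.5980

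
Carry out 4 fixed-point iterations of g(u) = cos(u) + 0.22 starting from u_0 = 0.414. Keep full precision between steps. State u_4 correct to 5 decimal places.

0.74243

u_1 = g(0.414000) = 1.135519
u_2 = g(1.135519) = 0.641662
u_3 = g(0.641662) = 1.021102
u_4 = g(1.021102) = 0.742426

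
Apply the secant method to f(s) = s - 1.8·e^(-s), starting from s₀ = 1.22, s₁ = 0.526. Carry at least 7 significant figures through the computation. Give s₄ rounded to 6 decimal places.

0.804857

Secant update: s_(k+1) = s_k − f(s_k)·(s_k − s_(k-1))/(f(s_k) − f(s_(k-1))).
f(s_0) = 0.688586, f(s_1) = -0.537735
s_2 = 0.526000 - (-0.537735)·(0.526000 - 1.220000)/(-0.537735 - (0.688586)) = 0.830315; f(s_2) = 0.045674
s_3 = 0.830315 - (0.045674)·(0.830315 - 0.526000)/(0.045674 - (-0.537735)) = 0.806491; f(s_3) = 0.002932
s_4 = 0.806491 - (0.002932)·(0.806491 - 0.830315)/(0.002932 - (0.045674)) = 0.804857; f(s_4) = -0.000017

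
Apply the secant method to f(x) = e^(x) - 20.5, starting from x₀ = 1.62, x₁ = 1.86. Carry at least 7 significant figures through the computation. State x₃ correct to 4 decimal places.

2.3619

f(x_0) = -15.446910, f(x_1) = -14.076263
x_2 = 1.860000 - (-14.076263)·(1.860000 - 1.620000)/(-14.076263 - (-15.446910)) = 4.324752; f(x_2) = 55.046752
x_3 = 4.324752 - (55.046752)·(4.324752 - 1.860000)/(55.046752 - (-14.076263)) = 2.361924; f(x_3) = -9.888653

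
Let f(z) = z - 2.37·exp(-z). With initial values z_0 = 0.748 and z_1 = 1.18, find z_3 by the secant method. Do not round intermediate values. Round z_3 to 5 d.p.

Secant update: z_(k+1) = z_k − f(z_k)·(z_k − z_(k-1))/(f(z_k) − f(z_(k-1))).
f(z_0) = -0.373750, f(z_1) = 0.451749
z_2 = 1.180000 - (0.451749)·(1.180000 - 0.748000)/(0.451749 - (-0.373750)) = 0.943591; f(z_2) = 0.021121
z_3 = 0.943591 - (0.021121)·(0.943591 - 1.180000)/(0.021121 - (0.451749)) = 0.931996; f(z_3) = -0.001233

0.93200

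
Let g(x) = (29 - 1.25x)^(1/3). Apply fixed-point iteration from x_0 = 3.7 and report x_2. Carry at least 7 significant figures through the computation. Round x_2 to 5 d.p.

x_1 = g(3.700000) = 2.899445
x_2 = g(2.899445) = 2.938592

2.93859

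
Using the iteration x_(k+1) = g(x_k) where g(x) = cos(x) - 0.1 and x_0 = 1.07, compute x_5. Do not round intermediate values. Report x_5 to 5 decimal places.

x_1 = g(1.070000) = 0.380124
x_2 = g(0.380124) = 0.828619
x_3 = g(0.828619) = 0.575895
x_4 = g(0.575895) = 0.738705
x_5 = g(0.738705) = 0.639341

0.63934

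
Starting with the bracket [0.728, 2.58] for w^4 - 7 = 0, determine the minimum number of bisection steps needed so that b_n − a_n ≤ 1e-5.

18

Initial width b − a = 2.58 − 0.728 = 1.852000.
After n steps the width is (b−a)/2^n; need (b−a)/2^n ≤ 1e-5.
So n ≥ log₂(1.852000/1e-5) = log₂(185200.0000) ≈ 17.4987.
Hence n = 18.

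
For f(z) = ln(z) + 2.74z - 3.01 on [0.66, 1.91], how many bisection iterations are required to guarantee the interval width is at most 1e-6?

Initial width b − a = 1.91 − 0.66 = 1.250000.
After n steps the width is (b−a)/2^n; need (b−a)/2^n ≤ 1e-6.
So n ≥ log₂(1.250000/1e-6) = log₂(1250000.0000) ≈ 20.2535.
Hence n = 21.

21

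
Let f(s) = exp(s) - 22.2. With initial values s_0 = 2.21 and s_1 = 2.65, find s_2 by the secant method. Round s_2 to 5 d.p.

3.35266

f(s_0) = -13.084284, f(s_1) = -8.045961
s_2 = 2.650000 - (-8.045961)·(2.650000 - 2.210000)/(-8.045961 - (-13.084284)) = 3.352659; f(s_2) = 6.378626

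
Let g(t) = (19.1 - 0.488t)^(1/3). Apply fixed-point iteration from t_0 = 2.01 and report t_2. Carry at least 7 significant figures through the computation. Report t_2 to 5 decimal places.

t_1 = g(2.010000) = 2.626510
t_2 = g(2.626510) = 2.611891

2.61189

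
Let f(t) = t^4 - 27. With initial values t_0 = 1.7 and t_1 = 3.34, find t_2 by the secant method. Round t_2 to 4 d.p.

1.9634

Secant update: t_(k+1) = t_k − f(t_k)·(t_k − t_(k-1))/(f(t_k) − f(t_(k-1))).
f(t_0) = -18.647900, f(t_1) = 97.447411
t_2 = 3.340000 - (97.447411)·(3.340000 - 1.700000)/(97.447411 - (-18.647900)) = 1.963426; f(t_2) = -12.138645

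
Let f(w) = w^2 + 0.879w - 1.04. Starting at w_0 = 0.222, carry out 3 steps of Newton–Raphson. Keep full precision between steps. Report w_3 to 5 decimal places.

Newton update: w ← w − f(w)/f'(w).
f'(w) = 2w + 0.879
w_0 = 0.222000: f = -0.795578, f' = 1.323000 → w_1 = 0.222000 - (-0.795578)/(1.323000) = 0.823344
w_1 = 0.823344: f = 0.361615, f' = 2.525688 → w_2 = 0.823344 - (0.361615)/(2.525688) = 0.680169
w_2 = 0.680169: f = 0.020499, f' = 2.239339 → w_3 = 0.680169 - (0.020499)/(2.239339) = 0.671015

0.67102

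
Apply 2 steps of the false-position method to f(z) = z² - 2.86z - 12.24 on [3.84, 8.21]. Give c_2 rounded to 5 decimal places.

False-position update: c = (a·f(b) − b·f(a))/(f(b) − f(a)); replace the endpoint whose sign matches f(c).
f(3.840000) = -8.476800, f(8.210000) = 31.683500
step 1: c = 4.762394, f(c) = -3.180051 < 0 → new bracket [4.762394, 8.210000]
step 2: c = 5.076865, f(c) = -0.985279 < 0 → new bracket [5.076865, 8.210000]

5.07686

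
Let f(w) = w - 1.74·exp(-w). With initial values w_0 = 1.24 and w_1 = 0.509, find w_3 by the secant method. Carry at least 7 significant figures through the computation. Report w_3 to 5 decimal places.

0.79157

f(w_0) = 0.736471, f(w_1) = -0.536908
w_2 = 0.509000 - (-0.536908)·(0.509000 - 1.240000)/(-0.536908 - (0.736471)) = 0.817219; f(w_2) = 0.048734
w_3 = 0.817219 - (0.048734)·(0.817219 - 0.509000)/(0.048734 - (-0.536908)) = 0.791571; f(w_3) = 0.003120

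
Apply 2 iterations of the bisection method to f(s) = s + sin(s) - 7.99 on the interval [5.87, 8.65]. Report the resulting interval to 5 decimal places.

f(5.870000) = -2.521529, f(8.650000) = 1.359557 (opposite signs)
step 1: m = 7.260000, f(m) = 0.098719 > 0 → root in [5.870000, 7.260000]
step 2: m = 6.565000, f(m) = -1.146901 < 0 → root in [6.565000, 7.260000]

[6.56500, 7.26000]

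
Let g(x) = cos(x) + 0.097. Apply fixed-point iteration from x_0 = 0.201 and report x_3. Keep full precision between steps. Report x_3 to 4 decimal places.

x_1 = g(0.201000) = 1.076867
x_2 = g(1.076867) = 0.571089
x_3 = g(0.571089) = 0.938313

0.9383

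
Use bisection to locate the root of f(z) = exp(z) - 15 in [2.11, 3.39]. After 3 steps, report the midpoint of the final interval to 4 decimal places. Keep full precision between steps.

f(2.110000) = -6.751759, f(3.390000) = 14.665952 (opposite signs)
step 1: m = 2.750000, f(m) = 0.642632 > 0 → root in [2.110000, 2.750000]
step 2: m = 2.430000, f(m) = -3.641118 < 0 → root in [2.430000, 2.750000]
step 3: m = 2.590000, f(m) = -1.670228 < 0 → root in [2.590000, 2.750000]
Midpoint of [2.590000, 2.750000] = 2.670000

2.6700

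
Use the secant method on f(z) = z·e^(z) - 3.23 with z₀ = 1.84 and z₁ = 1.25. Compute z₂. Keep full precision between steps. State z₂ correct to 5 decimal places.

1.15745

Secant update: z_(k+1) = z_k − f(z_k)·(z_k − z_(k-1))/(f(z_k) − f(z_(k-1))).
f(z_0) = 8.355630, f(z_1) = 1.132929
z_2 = 1.250000 - (1.132929)·(1.250000 - 1.840000)/(1.132929 - (8.355630)) = 1.157455; f(z_2) = 0.452817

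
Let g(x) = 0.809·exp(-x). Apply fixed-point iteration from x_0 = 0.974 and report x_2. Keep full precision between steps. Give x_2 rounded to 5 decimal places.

0.59606

x_1 = g(0.974000) = 0.305454
x_2 = g(0.305454) = 0.596062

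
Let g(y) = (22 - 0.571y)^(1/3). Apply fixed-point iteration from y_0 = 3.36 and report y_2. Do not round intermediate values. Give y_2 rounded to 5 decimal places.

2.73453

y_1 = g(3.360000) = 2.718097
y_2 = g(2.718097) = 2.734534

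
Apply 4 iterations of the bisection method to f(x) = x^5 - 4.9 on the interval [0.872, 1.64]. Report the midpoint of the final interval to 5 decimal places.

1.37600

f(0.872000) = -4.395824, f(1.640000) = 6.963675 (opposite signs)
step 1: m = 1.256000, f(m) = -1.774293 < 0 → root in [1.256000, 1.640000]
step 2: m = 1.448000, f(m) = 1.465651 > 0 → root in [1.256000, 1.448000]
step 3: m = 1.352000, f(m) = -0.382653 < 0 → root in [1.352000, 1.448000]
step 4: m = 1.400000, f(m) = 0.478240 > 0 → root in [1.352000, 1.400000]
Midpoint of [1.352000, 1.400000] = 1.376000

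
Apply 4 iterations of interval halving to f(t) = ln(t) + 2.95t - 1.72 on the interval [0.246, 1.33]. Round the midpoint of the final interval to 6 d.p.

f(0.246000) = -2.396724, f(1.330000) = 2.488679 (opposite signs)
step 1: m = 0.788000, f(m) = 0.366343 > 0 → root in [0.246000, 0.788000]
step 2: m = 0.517000, f(m) = -0.854562 < 0 → root in [0.517000, 0.788000]
step 3: m = 0.652500, f(m) = -0.222069 < 0 → root in [0.652500, 0.788000]
step 4: m = 0.720250, f(m) = 0.076581 > 0 → root in [0.652500, 0.720250]
Midpoint of [0.652500, 0.720250] = 0.686375

0.686375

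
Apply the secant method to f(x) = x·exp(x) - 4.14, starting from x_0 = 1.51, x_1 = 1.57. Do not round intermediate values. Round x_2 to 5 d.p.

1.28257

f(x_0) = 2.695363, f(x_1) = 3.406438
x_2 = 1.570000 - (3.406438)·(1.570000 - 1.510000)/(3.406438 - (2.695363)) = 1.282567; f(x_2) = 0.484787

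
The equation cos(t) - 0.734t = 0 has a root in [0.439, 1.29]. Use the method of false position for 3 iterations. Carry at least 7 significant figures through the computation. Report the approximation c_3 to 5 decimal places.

0.87398

f(0.439000) = 0.582951, f(1.290000) = -0.669739
step 1: c = 0.835021, f(c) = 0.058257 > 0 → new bracket [0.835021, 1.290000]
step 2: c = 0.871430, f(c) = 0.004103 > 0 → new bracket [0.871430, 1.290000]
step 3: c = 0.873979, f(c) = 0.000280 > 0 → new bracket [0.873979, 1.290000]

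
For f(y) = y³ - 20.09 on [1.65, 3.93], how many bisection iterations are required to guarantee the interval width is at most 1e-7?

25

Initial width b − a = 3.93 − 1.65 = 2.280000.
After n steps the width is (b−a)/2^n; need (b−a)/2^n ≤ 1e-7.
So n ≥ log₂(2.280000/1e-7) = log₂(22800000.0000) ≈ 24.4425.
Hence n = 25.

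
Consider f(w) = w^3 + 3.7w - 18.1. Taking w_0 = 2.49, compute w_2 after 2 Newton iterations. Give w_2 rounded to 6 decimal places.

f'(w) = 3w^2 + 3.7
w_0 = 2.490000: f = 6.551249, f' = 22.300300 → w_1 = 2.490000 - (6.551249)/(22.300300) = 2.196226
w_1 = 2.196226: f = 0.619331, f' = 18.170226 → w_2 = 2.196226 - (0.619331)/(18.170226) = 2.162141

2.162141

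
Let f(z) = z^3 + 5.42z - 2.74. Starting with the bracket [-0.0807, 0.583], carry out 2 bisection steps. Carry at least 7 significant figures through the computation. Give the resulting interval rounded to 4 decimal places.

f(-0.080700) = -3.177920, f(0.583000) = 0.618015 (opposite signs)
step 1: m = 0.251150, f(m) = -1.362925 < 0 → root in [0.251150, 0.583000]
step 2: m = 0.417075, f(m) = -0.406903 < 0 → root in [0.417075, 0.583000]

[0.4171, 0.5830]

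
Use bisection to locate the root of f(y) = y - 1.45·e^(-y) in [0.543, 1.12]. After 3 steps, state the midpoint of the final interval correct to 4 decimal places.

0.7233

f(0.543000) = -0.299454, f(1.120000) = 0.646894 (opposite signs)
step 1: m = 0.831500, f(m) = 0.200176 > 0 → root in [0.543000, 0.831500]
step 2: m = 0.687250, f(m) = -0.042038 < 0 → root in [0.687250, 0.831500]
step 3: m = 0.759375, f(m) = 0.080835 > 0 → root in [0.687250, 0.759375]
Midpoint of [0.687250, 0.759375] = 0.723313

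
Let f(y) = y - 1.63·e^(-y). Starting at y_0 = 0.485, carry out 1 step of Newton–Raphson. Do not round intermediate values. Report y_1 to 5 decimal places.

f'(y) = 1 + 1.63·e^(-y)
y_0 = 0.485000: f = -0.518586, f' = 2.003586 → y_1 = 0.485000 - (-0.518586)/(2.003586) = 0.743829

0.74383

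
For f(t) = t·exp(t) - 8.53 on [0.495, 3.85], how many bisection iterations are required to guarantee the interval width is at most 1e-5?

19

Initial width b − a = 3.85 − 0.495 = 3.355000.
After n steps the width is (b−a)/2^n; need (b−a)/2^n ≤ 1e-5.
So n ≥ log₂(3.355000/1e-5) = log₂(335500.0000) ≈ 18.3560.
Hence n = 19.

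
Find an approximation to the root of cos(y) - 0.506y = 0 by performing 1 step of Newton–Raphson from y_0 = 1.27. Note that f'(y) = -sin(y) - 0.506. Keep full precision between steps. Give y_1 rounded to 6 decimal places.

1.032960

Newton update: y ← y − f(y)/f'(y).
y_0 = 1.270000: f = -0.346339, f' = -1.461101 → y_1 = 1.270000 - (-0.346339)/(-1.461101) = 1.032960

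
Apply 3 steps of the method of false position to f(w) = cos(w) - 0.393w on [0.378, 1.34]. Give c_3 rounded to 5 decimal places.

False-position update: c = (a·f(b) − b·f(a))/(f(b) − f(a)); replace the endpoint whose sign matches f(c).
f(0.378000) = 0.780851, f(1.340000) = -0.297867
step 1: c = 1.074362, f(c) = 0.054069 > 0 → new bracket [1.074362, 1.340000]
step 2: c = 1.115173, f(c) = 0.001759 > 0 → new bracket [1.115173, 1.340000]
step 3: c = 1.116493, f(c) = 0.000055 > 0 → new bracket [1.116493, 1.340000]

1.11649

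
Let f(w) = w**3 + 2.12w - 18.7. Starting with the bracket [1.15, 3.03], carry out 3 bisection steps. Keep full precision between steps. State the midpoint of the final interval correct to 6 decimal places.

2.442500

f(1.150000) = -14.741125, f(3.030000) = 15.541727 (opposite signs)
step 1: m = 2.090000, f(m) = -5.139871 < 0 → root in [2.090000, 3.030000]
step 2: m = 2.560000, f(m) = 3.504416 > 0 → root in [2.090000, 2.560000]
step 3: m = 2.325000, f(m) = -1.202922 < 0 → root in [2.325000, 2.560000]
Midpoint of [2.325000, 2.560000] = 2.442500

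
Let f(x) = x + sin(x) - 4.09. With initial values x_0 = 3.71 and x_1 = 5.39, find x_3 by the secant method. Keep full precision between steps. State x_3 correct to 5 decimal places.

f(x_0) = -0.918291, f(x_1) = 0.520927
x_2 = 5.390000 - (0.520927)·(5.390000 - 3.710000)/(0.520927 - (-0.918291)) = 4.781921; f(x_2) = -0.305662
x_3 = 4.781921 - (-0.305662)·(4.781921 - 5.390000)/(-0.305662 - (0.520927)) = 5.006781; f(x_3) = -0.040198

5.00678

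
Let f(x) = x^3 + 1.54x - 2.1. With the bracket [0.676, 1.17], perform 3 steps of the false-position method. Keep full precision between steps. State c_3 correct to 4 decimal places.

f(0.676000) = -0.750044, f(1.170000) = 1.303413
step 1: c = 0.856438, f(c) = -0.152900 < 0 → new bracket [0.856438, 1.170000]
step 2: c = 0.889359, f(c) = -0.026939 < 0 → new bracket [0.889359, 1.170000]
step 3: c = 0.895042, f(c) = -0.004616 < 0 → new bracket [0.895042, 1.170000]

0.8950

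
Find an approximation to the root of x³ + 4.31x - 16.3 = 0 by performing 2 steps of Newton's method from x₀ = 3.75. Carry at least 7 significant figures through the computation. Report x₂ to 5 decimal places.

2.09852

Newton update: x ← x − f(x)/f'(x).
f'(x) = 3x² + 4.31
x_0 = 3.750000: f = 52.596875, f' = 46.497500 → x_1 = 3.750000 - (52.596875)/(46.497500) = 2.618824
x_1 = 2.618824: f = 12.947643, f' = 24.884711 → x_2 = 2.618824 - (12.947643)/(24.884711) = 2.098518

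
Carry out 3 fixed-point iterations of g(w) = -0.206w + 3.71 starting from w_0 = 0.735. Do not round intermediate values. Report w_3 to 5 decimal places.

3.09675

w_1 = g(0.735000) = 3.558590
w_2 = g(3.558590) = 2.976930
w_3 = g(2.976930) = 3.096752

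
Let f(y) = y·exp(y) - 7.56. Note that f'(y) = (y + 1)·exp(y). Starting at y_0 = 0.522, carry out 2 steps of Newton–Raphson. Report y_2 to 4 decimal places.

Newton update: y ← y − f(y)/f'(y).
y_0 = 0.522000: f = -6.680224, f' = 2.565171 → y_1 = 0.522000 - (-6.680224)/(2.565171) = 3.126202
y_1 = 3.126202: f = 63.677589, f' = 94.024854 → y_2 = 3.126202 - (63.677589)/(94.024854) = 2.448960

2.4490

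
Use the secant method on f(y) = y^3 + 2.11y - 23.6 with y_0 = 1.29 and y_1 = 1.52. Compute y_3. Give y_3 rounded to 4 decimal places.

2.2536

f(y_0) = -18.731411, f(y_1) = -16.880992
y_2 = 1.520000 - (-16.880992)·(1.520000 - 1.290000)/(-16.880992 - (-18.731411)) = 3.618243; f(y_2) = 31.403369
y_3 = 3.618243 - (31.403369)·(3.618243 - 1.520000)/(31.403369 - (-16.880992)) = 2.253580; f(y_3) = -7.399872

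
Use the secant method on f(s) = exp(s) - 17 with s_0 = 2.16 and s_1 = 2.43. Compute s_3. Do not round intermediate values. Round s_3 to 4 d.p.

2.7991

Secant update: s_(k+1) = s_k − f(s_k)·(s_k − s_(k-1))/(f(s_k) − f(s_(k-1))).
f(s_0) = -8.328862, f(s_1) = -5.641118
s_2 = 2.430000 - (-5.641118)·(2.430000 - 2.160000)/(-5.641118 - (-8.328862)) = 2.996684; f(s_2) = 3.019044
s_3 = 2.996684 - (3.019044)·(2.996684 - 2.430000)/(3.019044 - (-5.641118)) = 2.799131; f(s_3) = -0.569643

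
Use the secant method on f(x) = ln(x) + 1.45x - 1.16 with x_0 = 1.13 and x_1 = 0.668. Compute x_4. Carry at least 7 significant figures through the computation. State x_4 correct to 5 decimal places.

f(x_0) = 0.600718, f(x_1) = -0.594867
x_2 = 0.668000 - (-0.594867)·(0.668000 - 1.130000)/(-0.594867 - (0.600718)) = 0.897870; f(x_2) = 0.034181
x_3 = 0.897870 - (0.034181)·(0.897870 - 0.668000)/(0.034181 - (-0.594867)) = 0.885379; f(x_3) = 0.002061
x_4 = 0.885379 - (0.002061)·(0.885379 - 0.897870)/(0.002061 - (0.034181)) = 0.884578; f(x_4) = -0.000007

0.88458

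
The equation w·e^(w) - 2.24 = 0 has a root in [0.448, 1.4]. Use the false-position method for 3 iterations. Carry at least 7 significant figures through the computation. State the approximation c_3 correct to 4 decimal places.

f(0.448000) = -1.538800, f(1.400000) = 3.437280
step 1: c = 0.742396, f(c) = -0.680254 < 0 → new bracket [0.742396, 1.400000]
step 2: c = 0.851038, f(c) = -0.246804 < 0 → new bracket [0.851038, 1.400000]
step 3: c = 0.887814, f(c) = -0.082779 < 0 → new bracket [0.887814, 1.400000]

0.8878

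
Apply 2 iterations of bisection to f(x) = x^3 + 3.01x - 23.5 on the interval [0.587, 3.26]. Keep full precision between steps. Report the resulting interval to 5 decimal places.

[1.92350, 2.59175]

f(0.587000) = -21.530868, f(3.260000) = 20.958576 (opposite signs)
step 1: m = 1.923500, f(m) = -10.593599 < 0 → root in [1.923500, 3.260000]
step 2: m = 2.591750, f(m) = 1.710388 > 0 → root in [1.923500, 2.591750]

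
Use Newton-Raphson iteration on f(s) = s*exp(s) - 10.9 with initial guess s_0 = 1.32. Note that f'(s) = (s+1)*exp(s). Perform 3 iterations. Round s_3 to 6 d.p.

1.801076

s_0 = 1.320000: f = -5.958684, f' = 8.684738 → s_1 = 1.320000 - (-5.958684)/(8.684738) = 2.006110
s_1 = 2.006110: f = 4.014103, f' = 22.348443 → s_2 = 2.006110 - (4.014103)/(22.348443) = 1.826495
s_2 = 1.826495: f = 0.446331, f' = 17.558409 → s_3 = 1.826495 - (0.446331)/(17.558409) = 1.801076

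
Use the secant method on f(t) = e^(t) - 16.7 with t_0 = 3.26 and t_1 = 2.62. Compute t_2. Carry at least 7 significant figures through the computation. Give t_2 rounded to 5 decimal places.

2.77407

Secant update: t_(k+1) = t_k − f(t_k)·(t_k − t_(k-1))/(f(t_k) − f(t_(k-1))).
f(t_0) = 9.349537, f(t_1) = -2.964276
t_2 = 2.620000 - (-2.964276)·(2.620000 - 3.260000)/(-2.964276 - (9.349537)) = 2.774066; f(t_2) = -0.676350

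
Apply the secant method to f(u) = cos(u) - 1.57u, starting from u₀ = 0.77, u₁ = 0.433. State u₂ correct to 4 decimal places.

Secant update: u_(k+1) = u_k − f(u_k)·(u_k − u_(k-1))/(f(u_k) − f(u_(k-1))).
f(u_0) = -0.490989, f(u_1) = 0.227901
u_2 = 0.433000 - (0.227901)·(0.433000 - 0.770000)/(0.227901 - (-0.490989)) = 0.539835; f(u_2) = 0.010253

0.5398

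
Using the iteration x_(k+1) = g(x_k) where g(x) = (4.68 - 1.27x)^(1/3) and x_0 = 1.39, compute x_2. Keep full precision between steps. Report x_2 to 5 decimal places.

x_1 = g(1.390000) = 1.428449
x_2 = g(1.428449) = 1.420427

1.42043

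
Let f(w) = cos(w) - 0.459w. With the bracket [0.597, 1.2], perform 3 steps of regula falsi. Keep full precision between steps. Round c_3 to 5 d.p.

False-position update: c = (a·f(b) − b·f(a))/(f(b) − f(a)); replace the endpoint whose sign matches f(c).
f(0.597000) = 0.553003, f(1.200000) = -0.188442
step 1: c = 1.046744, f(c) = 0.019937 > 0 → new bracket [1.046744, 1.200000]
step 2: c = 1.061407, f(c) = 0.000458 > 0 → new bracket [1.061407, 1.200000]
step 3: c = 1.061743, f(c) = 0.000010 > 0 → new bracket [1.061743, 1.200000]

1.06174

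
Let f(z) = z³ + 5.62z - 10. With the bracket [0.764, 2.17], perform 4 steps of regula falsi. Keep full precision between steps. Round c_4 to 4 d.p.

f(0.764000) = -5.260376, f(2.170000) = 12.413713
step 1: c = 1.182471, f(c) = -1.701140 < 0 → new bracket [1.182471, 2.170000]
step 2: c = 1.301489, f(c) = -0.481074 < 0 → new bracket [1.301489, 2.170000]
step 3: c = 1.333891, f(c) = -0.130186 < 0 → new bracket [1.333891, 2.170000]
step 4: c = 1.342569, f(c) = -0.034798 < 0 → new bracket [1.342569, 2.170000]

1.3426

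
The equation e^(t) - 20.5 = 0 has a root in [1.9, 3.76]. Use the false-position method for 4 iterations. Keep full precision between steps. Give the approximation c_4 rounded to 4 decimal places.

3.0053

f(1.900000) = -13.814106, f(3.760000) = 22.448426
step 1: c = 2.608562, f(c) = -6.920496 < 0 → new bracket [2.608562, 3.760000]
step 2: c = 2.879887, f(c) = -2.687746 < 0 → new bracket [2.879887, 3.760000]
step 3: c = 2.973995, f(c) = -0.930056 < 0 → new bracket [2.973995, 3.760000]
step 4: c = 3.005264, f(c) = -0.308450 < 0 → new bracket [3.005264, 3.760000]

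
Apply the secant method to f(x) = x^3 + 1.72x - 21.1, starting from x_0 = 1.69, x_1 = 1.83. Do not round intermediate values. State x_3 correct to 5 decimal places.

2.45859

Secant update: x_(k+1) = x_k − f(x_k)·(x_k − x_(k-1))/(f(x_k) − f(x_(k-1))).
f(x_0) = -13.366391, f(x_1) = -11.823913
x_2 = 1.830000 - (-11.823913)·(1.830000 - 1.690000)/(-11.823913 - (-13.366391)) = 2.903174; f(x_2) = 8.362636
x_3 = 2.903174 - (8.362636)·(2.903174 - 1.830000)/(8.362636 - (-11.823913)) = 2.458593; f(x_3) = -2.009817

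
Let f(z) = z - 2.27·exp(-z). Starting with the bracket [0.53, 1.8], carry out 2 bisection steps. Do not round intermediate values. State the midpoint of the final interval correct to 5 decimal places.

1.00625

f(0.530000) = -0.806133, f(1.800000) = 1.424772 (opposite signs)
step 1: m = 1.165000, f(m) = 0.456936 > 0 → root in [0.530000, 1.165000]
step 2: m = 0.847500, f(m) = -0.125161 < 0 → root in [0.847500, 1.165000]
Midpoint of [0.847500, 1.165000] = 1.006250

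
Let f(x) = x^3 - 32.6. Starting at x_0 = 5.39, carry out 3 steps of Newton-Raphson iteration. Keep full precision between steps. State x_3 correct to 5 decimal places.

f'(x) = 3x^2
x_0 = 5.390000: f = 123.990819, f' = 87.156300 → x_1 = 5.390000 - (123.990819)/(87.156300) = 3.967374
x_1 = 3.967374: f = 29.846690, f' = 47.220169 → x_2 = 3.967374 - (29.846690)/(47.220169) = 3.335299
x_2 = 3.335299: f = 4.502596, f' = 33.372657 → x_3 = 3.335299 - (4.502596)/(33.372657) = 3.200380

3.20038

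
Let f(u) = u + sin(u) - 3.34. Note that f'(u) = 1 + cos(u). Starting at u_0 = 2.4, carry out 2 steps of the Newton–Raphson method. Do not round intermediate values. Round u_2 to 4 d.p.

Newton update: u ← u − f(u)/f'(u).
u_0 = 2.400000: f = -0.264537, f' = 0.262606 → u_1 = 2.400000 - (-0.264537)/(0.262606) = 3.407351
u_1 = 3.407351: f = -0.195290, f' = 0.035107 → u_2 = 3.407351 - (-0.195290)/(0.035107) = 8.970139

8.9701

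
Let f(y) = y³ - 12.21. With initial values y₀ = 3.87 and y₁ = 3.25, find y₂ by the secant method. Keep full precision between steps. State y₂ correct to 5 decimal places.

2.66973

f(y_0) = 45.750603, f(y_1) = 22.118125
y_2 = 3.250000 - (22.118125)·(3.250000 - 3.870000)/(22.118125 - (45.750603)) = 2.669729; f(y_2) = 6.818372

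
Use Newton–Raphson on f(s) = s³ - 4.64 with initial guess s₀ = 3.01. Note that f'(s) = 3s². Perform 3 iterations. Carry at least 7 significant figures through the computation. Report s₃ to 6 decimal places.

1.674565

s_0 = 3.010000: f = 22.630901, f' = 27.180300 → s_1 = 3.010000 - (22.630901)/(27.180300) = 2.177379
s_1 = 2.177379: f = 5.682902, f' = 14.222932 → s_2 = 2.177379 - (5.682902)/(14.222932) = 1.777819
s_2 = 1.777819: f = 0.979050, f' = 9.481926 → s_3 = 1.777819 - (0.979050)/(9.481926) = 1.674565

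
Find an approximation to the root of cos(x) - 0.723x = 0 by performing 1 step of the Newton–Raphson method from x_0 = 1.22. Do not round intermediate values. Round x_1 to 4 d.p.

0.8961

f'(x) = -sin(x) - 0.723
x_0 = 1.220000: f = -0.538414, f' = -1.662099 → x_1 = 1.220000 - (-0.538414)/(-1.662099) = 0.896064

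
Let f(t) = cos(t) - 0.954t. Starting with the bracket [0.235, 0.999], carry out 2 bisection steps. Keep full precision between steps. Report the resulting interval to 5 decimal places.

f(0.235000) = 0.748324, f(0.999000) = -0.411902 (opposite signs)
step 1: m = 0.617000, f(m) = 0.227000 > 0 → root in [0.617000, 0.999000]
step 2: m = 0.808000, f(m) = -0.079886 < 0 → root in [0.617000, 0.808000]

[0.61700, 0.80800]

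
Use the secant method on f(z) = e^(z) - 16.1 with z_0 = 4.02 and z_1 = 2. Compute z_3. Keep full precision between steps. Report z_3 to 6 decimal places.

2.977214

f(z_0) = 39.601106, f(z_1) = -8.710944
z_2 = 2.000000 - (-8.710944)·(2.000000 - 4.020000)/(-8.710944 - (39.601106)) = 2.364218; f(z_2) = -5.464284
z_3 = 2.364218 - (-5.464284)·(2.364218 - 2.000000)/(-5.464284 - (-8.710944)) = 2.977214; f(z_3) = 3.533037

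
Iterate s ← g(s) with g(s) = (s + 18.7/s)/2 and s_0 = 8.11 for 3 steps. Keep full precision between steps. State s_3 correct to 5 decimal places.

s_1 = g(8.110000) = 5.207898
s_2 = g(5.207898) = 4.399299
s_3 = g(4.399299) = 4.324988

4.32499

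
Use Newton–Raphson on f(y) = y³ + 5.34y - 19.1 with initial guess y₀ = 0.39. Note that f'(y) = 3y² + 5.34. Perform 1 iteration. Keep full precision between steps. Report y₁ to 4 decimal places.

3.3157

Newton update: y ← y − f(y)/f'(y).
y_0 = 0.390000: f = -16.958081, f' = 5.796300 → y_1 = 0.390000 - (-16.958081)/(5.796300) = 3.315673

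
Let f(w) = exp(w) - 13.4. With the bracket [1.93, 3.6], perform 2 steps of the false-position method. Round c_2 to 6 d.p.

2.465474

False-position update: c = (a·f(b) − b·f(a))/(f(b) − f(a)); replace the endpoint whose sign matches f(c).
f(1.930000) = -6.510490, f(3.600000) = 23.198234
step 1: c = 2.295971, f(c) = -3.465927 < 0 → new bracket [2.295971, 3.600000]
step 2: c = 2.465474, f(c) = -1.630939 < 0 → new bracket [2.465474, 3.600000]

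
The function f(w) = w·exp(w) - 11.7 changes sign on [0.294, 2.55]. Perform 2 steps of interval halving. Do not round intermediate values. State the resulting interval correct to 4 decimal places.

f(0.294000) = -11.305516, f(2.550000) = 20.958115 (opposite signs)
step 1: m = 1.422000, f(m) = -5.805237 < 0 → root in [1.422000, 2.550000]
step 2: m = 1.986000, f(m) = 2.770652 > 0 → root in [1.422000, 1.986000]

[1.4220, 1.9860]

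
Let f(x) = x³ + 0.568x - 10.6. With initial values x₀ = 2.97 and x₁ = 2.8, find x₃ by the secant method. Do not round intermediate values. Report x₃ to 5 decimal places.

2.15574

f(x_0) = 17.285033, f(x_1) = 12.942400
x_2 = 2.800000 - (12.942400)·(2.800000 - 2.970000)/(12.942400 - (17.285033)) = 2.293347; f(x_2) = 2.764343
x_3 = 2.293347 - (2.764343)·(2.293347 - 2.800000)/(2.764343 - (12.942400)) = 2.155741; f(x_3) = 0.642661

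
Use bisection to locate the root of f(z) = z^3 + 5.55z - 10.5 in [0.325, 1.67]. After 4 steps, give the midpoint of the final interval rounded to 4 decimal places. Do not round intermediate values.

f(0.325000) = -8.661922, f(1.670000) = 3.425963 (opposite signs)
step 1: m = 0.997500, f(m) = -3.971356 < 0 → root in [0.997500, 1.670000]
step 2: m = 1.333750, f(m) = -0.725094 < 0 → root in [1.333750, 1.670000]
step 3: m = 1.501875, f(m) = 1.223078 > 0 → root in [1.333750, 1.501875]
step 4: m = 1.417813, f(m) = 0.218935 > 0 → root in [1.333750, 1.417813]
Midpoint of [1.333750, 1.417813] = 1.375781

1.3758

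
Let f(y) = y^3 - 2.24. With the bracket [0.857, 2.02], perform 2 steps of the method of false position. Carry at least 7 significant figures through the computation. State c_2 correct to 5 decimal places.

False-position update: c = (a·f(b) − b·f(a))/(f(b) − f(a)); replace the endpoint whose sign matches f(c).
f(0.857000) = -1.610577, f(2.020000) = 6.002408
step 1: c = 1.103040, f(c) = -0.897933 < 0 → new bracket [1.103040, 2.020000]
step 2: c = 1.222363, f(c) = -0.413579 < 0 → new bracket [1.222363, 2.020000]

1.22236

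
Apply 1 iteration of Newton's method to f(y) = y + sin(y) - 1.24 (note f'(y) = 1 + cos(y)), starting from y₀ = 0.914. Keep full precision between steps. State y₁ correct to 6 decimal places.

0.624693

y_0 = 0.914000: f = 0.465952, f' = 1.610583 → y_1 = 0.914000 - (0.465952)/(1.610583) = 0.624693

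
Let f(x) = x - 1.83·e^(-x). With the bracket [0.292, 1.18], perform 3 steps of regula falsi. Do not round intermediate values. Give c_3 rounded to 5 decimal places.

f(0.292000) = -1.074586, f(1.180000) = 0.617680
step 1: c = 0.855879, f(c) = 0.078294 > 0 → new bracket [0.292000, 0.855879]
step 2: c = 0.817585, f(c) = 0.009646 > 0 → new bracket [0.292000, 0.817585]
step 3: c = 0.812909, f(c) = 0.001183 > 0 → new bracket [0.292000, 0.812909]

0.81291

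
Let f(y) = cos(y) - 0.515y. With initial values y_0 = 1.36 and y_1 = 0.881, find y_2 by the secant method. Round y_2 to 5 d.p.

1.01085

f(y_0) = -0.491161, f(y_1) = 0.182665
y_2 = 0.881000 - (0.182665)·(0.881000 - 1.360000)/(0.182665 - (-0.491161)) = 1.010850; f(y_2) = 0.010553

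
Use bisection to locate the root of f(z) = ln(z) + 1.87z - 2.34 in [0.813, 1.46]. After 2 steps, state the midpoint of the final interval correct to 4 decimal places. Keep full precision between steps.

1.2174

f(0.813000) = -1.026714, f(1.460000) = 0.768636 (opposite signs)
step 1: m = 1.136500, f(m) = -0.086792 < 0 → root in [1.136500, 1.460000]
step 2: m = 1.298250, f(m) = 0.348745 > 0 → root in [1.136500, 1.298250]
Midpoint of [1.136500, 1.298250] = 1.217375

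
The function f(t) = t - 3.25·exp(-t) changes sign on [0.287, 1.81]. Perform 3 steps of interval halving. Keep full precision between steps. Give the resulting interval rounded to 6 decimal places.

f(0.287000) = -2.152163, f(1.810000) = 1.278124 (opposite signs)
step 1: m = 1.048500, f(m) = -0.090505 < 0 → root in [1.048500, 1.810000]
step 2: m = 1.429250, f(m) = 0.650912 > 0 → root in [1.048500, 1.429250]
step 3: m = 1.238875, f(m) = 0.297318 > 0 → root in [1.048500, 1.238875]

[1.048500, 1.238875]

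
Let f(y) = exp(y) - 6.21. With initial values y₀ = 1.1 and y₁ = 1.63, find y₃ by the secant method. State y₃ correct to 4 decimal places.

1.8179

f(y_0) = -3.205834, f(y_1) = -1.106125
y_2 = 1.630000 - (-1.106125)·(1.630000 - 1.100000)/(-1.106125 - (-3.205834)) = 1.909204; f(y_2) = 0.537713
y_3 = 1.909204 - (0.537713)·(1.909204 - 1.630000)/(0.537713 - (-1.106125)) = 1.817874; f(y_3) = -0.051250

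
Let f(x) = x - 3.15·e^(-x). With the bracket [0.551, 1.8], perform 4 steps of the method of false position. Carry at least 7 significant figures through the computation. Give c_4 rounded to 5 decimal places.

False-position update: c = (a·f(b) − b·f(a))/(f(b) − f(a)); replace the endpoint whose sign matches f(c).
f(0.551000) = -1.264575, f(1.800000) = 1.279309
step 1: c = 1.171883, f(c) = 0.196067 > 0 → new bracket [0.551000, 1.171883]
step 2: c = 1.088540, f(c) = 0.027911 > 0 → new bracket [0.551000, 1.088540]
step 3: c = 1.076932, f(c) = 0.003919 > 0 → new bracket [0.551000, 1.076932]
step 4: c = 1.075307, f(c) = 0.000549 > 0 → new bracket [0.551000, 1.075307]

1.07531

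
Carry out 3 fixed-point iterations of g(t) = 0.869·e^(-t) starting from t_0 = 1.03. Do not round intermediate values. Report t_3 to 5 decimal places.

0.45950

t_1 = g(1.030000) = 0.310239
t_2 = g(0.310239) = 0.637213
t_3 = g(0.637213) = 0.459496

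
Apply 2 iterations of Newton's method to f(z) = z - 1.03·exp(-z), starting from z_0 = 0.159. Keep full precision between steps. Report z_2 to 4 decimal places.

0.5777

f'(z) = 1 + 1.03·exp(-z)
z_0 = 0.159000: f = -0.719586, f' = 1.878586 → z_1 = 0.159000 - (-0.719586)/(1.878586) = 0.542047
z_1 = 0.542047: f = -0.056957, f' = 1.599003 → z_2 = 0.542047 - (-0.056957)/(1.599003) = 0.577667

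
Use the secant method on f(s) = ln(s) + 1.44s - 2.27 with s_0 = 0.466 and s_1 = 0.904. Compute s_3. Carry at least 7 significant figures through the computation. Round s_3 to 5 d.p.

f(s_0) = -2.362530, f(s_1) = -1.069166
s_2 = 0.904000 - (-1.069166)·(0.904000 - 0.466000)/(-1.069166 - (-2.362530)) = 1.266075; f(s_2) = -0.210930
s_3 = 1.266075 - (-0.210930)·(1.266075 - 0.904000)/(-0.210930 - (-1.069166)) = 1.355063; f(s_3) = -0.014861

1.35506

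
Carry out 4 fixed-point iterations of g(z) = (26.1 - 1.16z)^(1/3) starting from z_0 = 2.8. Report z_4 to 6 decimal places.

z_1 = g(2.800000) = 2.837754
z_2 = g(2.837754) = 2.835940
z_3 = g(2.835940) = 2.836027
z_4 = g(2.836027) = 2.836023

2.836023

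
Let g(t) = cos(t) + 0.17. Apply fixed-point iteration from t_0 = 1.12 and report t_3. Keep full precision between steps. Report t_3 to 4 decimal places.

0.7169

t_1 = g(1.120000) = 0.605682
t_2 = g(0.605682) = 0.992114
t_3 = g(0.992114) = 0.716921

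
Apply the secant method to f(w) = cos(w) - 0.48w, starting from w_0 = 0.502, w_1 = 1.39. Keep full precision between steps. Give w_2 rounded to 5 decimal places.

1.00462

Secant update: w_(k+1) = w_k − f(w_k)·(w_k − w_(k-1))/(f(w_k) − f(w_(k-1))).
f(w_0) = 0.635662, f(w_1) = -0.487387
w_2 = 1.390000 - (-0.487387)·(1.390000 - 0.502000)/(-0.487387 - (0.635662)) = 1.004621; f(w_2) = 0.054190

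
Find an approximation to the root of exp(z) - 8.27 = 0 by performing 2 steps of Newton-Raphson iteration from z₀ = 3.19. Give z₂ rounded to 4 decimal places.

Newton update: z ← z − f(z)/f'(z).
f'(z) = exp(z)
z_0 = 3.190000: f = 16.018427, f' = 24.288427 → z_1 = 3.190000 - (16.018427)/(24.288427) = 2.530491
z_1 = 2.530491: f = 4.289676, f' = 12.559676 → z_2 = 2.530491 - (4.289676)/(12.559676) = 2.188948

2.1889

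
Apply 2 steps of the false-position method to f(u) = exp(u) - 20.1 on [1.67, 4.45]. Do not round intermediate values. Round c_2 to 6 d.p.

f(1.670000) = -14.787832, f(4.450000) = 65.526944
step 1: c = 2.181863, f(c) = -11.237196 < 0 → new bracket [2.181863, 4.450000]
step 2: c = 2.513887, f(c) = -7.747152 < 0 → new bracket [2.513887, 4.450000]

2.513887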